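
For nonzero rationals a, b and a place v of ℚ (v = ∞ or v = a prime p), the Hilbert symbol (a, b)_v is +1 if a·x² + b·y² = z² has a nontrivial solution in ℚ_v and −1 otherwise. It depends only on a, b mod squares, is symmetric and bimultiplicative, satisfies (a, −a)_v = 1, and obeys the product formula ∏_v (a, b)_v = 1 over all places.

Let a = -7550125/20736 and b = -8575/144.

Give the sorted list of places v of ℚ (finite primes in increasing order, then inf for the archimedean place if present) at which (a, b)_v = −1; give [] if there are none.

(a, b) ≡ (-1045, -7) mod (ℚ^×)²; places V = {2, 3, 5, 7, 11, 17, 19, ∞}.
(a,b)_11: α=1, u≡3; β=0, v≡5 (mod 11); (3|11)=+1, (5|11)=+1; sign (−1)^0·+1^0·+1^1 = +1.
(a,b)_7: α=0, u≡6; β=3, v≡6 (mod 7); (6|7)=-1, (6|7)=-1; sign (−1)^0·-1^3·-1^0 = -1.
(a,b)_2: α=-8, β=-4; u≡3, v≡1 (mod 8); ε(u)ε(v)=1·0, αω(v)=-8·0, βω(u)=-4·1; sum ≡ 0  ⇒  +1.
(a,b)_17: α=2, u≡16; β=0, v≡14 (mod 17); (16|17)=+1, (14|17)=-1; sign (−1)^0·+1^0·-1^2 = +1.
(a,b)_19: α=1, u≡15; β=0, v≡15 (mod 19); (15|19)=-1, (15|19)=-1; sign (−1)^0·-1^0·-1^1 = -1.
(a,b)_∞: sgn(-1045)=−, sgn(-7)=−, so -1.
(a,b)_5: α=3, u≡4; β=2, v≡3 (mod 5); (4|5)=+1, (3|5)=-1; sign (−1)^0·+1^2·-1^3 = -1.
(a,b)_3: α=-4, u≡2; β=-2, v≡2 (mod 3); (2|3)=-1, (2|3)=-1; sign (−1)^0·-1^-2·-1^-4 = +1.
|Ram(-1045, -7)| = 4, even; anisotropic at {5, 7, 19, ∞}.

[5, 7, 19, inf]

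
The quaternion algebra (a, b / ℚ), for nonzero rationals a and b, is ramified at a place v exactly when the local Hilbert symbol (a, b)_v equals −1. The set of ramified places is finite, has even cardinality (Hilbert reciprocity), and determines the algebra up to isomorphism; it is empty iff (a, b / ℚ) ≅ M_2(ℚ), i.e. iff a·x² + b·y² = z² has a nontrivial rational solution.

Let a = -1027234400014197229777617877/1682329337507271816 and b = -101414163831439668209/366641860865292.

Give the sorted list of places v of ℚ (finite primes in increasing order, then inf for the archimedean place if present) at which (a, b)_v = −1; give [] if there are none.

[2, 7, 11, inf]

(a, b) ≡ (-858, -3003) mod (ℚ^×)²; places V = {2, 3, 7, 11, 13, 17, 19, 23, 43, ∞}.
(a,b)_∞: sgn(-858)=−, sgn(-3003)=−, so -1.
(a,b)_7: α=14, u≡6; β=7, v≡3 (mod 7); (6|7)=-1, (3|7)=-1; sign (−1)^0·-1^7·-1^14 = -1.
(a,b)_2: α=-3, β=-2; u≡3, v≡5 (mod 8); ε(u)ε(v)=1·0, αω(v)=-3·1, βω(u)=-2·1; sum ≡ 1  ⇒  -1.
(a,b)_43: α=0, u≡5; β=-2, v≡12 (mod 43); (5|43)=-1, (12|43)=-1; sign (−1)^0·-1^-2·-1^0 = +1.
(a,b)_23: α=-6, u≡12; β=-4, v≡10 (mod 23); (12|23)=+1, (10|23)=-1; sign (−1)^0·+1^-4·-1^-6 = +1.
(a,b)_13: α=7, u≡10; β=5, v≡12 (mod 13); (10|13)=+1, (12|13)=+1; sign (−1)^0·+1^5·+1^7 = +1.
(a,b)_17: α=6, u≡9; β=4, v≡5 (mod 17); (9|17)=+1, (5|17)=-1; sign (−1)^0·+1^4·-1^6 = +1.
(a,b)_11: α=-1, u≡10; β=1, v≡2 (mod 11); (10|11)=-1, (2|11)=-1; sign (−1)^1·-1^1·-1^-1 = -1.
(a,b)_19: α=0, u≡11; β=2, v≡12 (mod 19); (11|19)=+1, (12|19)=-1; sign (−1)^0·+1^2·-1^0 = +1.
(a,b)_3: α=-17, u≡2; β=-11, v≡1 (mod 3); (2|3)=-1, (1|3)=+1; sign (−1)^1·-1^-11·+1^-17 = +1.
(-858, -3003 / ℚ) ramifies at {2, 7, 11, ∞}: a division algebra.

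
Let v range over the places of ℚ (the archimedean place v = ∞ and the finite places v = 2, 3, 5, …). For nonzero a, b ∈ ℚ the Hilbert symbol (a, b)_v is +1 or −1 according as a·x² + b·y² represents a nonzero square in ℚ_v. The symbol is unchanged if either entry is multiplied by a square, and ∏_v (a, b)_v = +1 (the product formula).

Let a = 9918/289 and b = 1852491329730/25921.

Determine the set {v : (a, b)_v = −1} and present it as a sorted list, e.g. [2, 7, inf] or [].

(a, b) ≡ (1102, 930) mod (ℚ^×)²; places V = {2, 3, 5, 7, 17, 19, 23, 29, 31, ∞}.
(a,b)_31: α=0, u≡6; β=1, v≡21 (mod 31); (6|31)=-1, (21|31)=-1; sign (−1)^0·-1^1·-1^0 = -1.
(a,b)_19: α=1, u≡7; β=2, v≡13 (mod 19); (7|19)=+1, (13|19)=-1; sign (−1)^0·+1^2·-1^1 = -1.
(a,b)_7: α=0, u≡3; β=-2, v≡5 (mod 7); (3|7)=-1, (5|7)=-1; sign (−1)^0·-1^-2·-1^0 = +1.
(a,b)_3: α=2, u≡1; β=9, v≡1 (mod 3); (1|3)=+1, (1|3)=+1; sign (−1)^0·+1^9·+1^2 = +1.
(a,b)_5: α=0, u≡2; β=1, v≡1 (mod 5); (2|5)=-1, (1|5)=+1; sign (−1)^0·-1^1·+1^0 = -1.
(a,b)_29: α=1, u≡6; β=2, v≡10 (mod 29); (6|29)=+1, (10|29)=-1; sign (−1)^0·+1^2·-1^1 = -1.
(a,b)_17: α=-2, u≡7; β=0, v≡11 (mod 17); (7|17)=-1, (11|17)=-1; sign (−1)^0·-1^0·-1^-2 = +1.
(a,b)_∞: sgn(1102)=+, sgn(930)=+, so +1.
(a,b)_23: α=0, u≡11; β=-2, v≡20 (mod 23); (11|23)=-1, (20|23)=-1; sign (−1)^0·-1^-2·-1^0 = +1.
(a,b)_2: α=1, β=1; u≡7, v≡1 (mod 8); ε(u)ε(v)=1·0, αω(v)=1·0, βω(u)=1·0; sum ≡ 0  ⇒  +1.
(1102, 930 / ℚ) ramifies at {5, 19, 29, 31}: a division algebra.

[5, 19, 29, 31]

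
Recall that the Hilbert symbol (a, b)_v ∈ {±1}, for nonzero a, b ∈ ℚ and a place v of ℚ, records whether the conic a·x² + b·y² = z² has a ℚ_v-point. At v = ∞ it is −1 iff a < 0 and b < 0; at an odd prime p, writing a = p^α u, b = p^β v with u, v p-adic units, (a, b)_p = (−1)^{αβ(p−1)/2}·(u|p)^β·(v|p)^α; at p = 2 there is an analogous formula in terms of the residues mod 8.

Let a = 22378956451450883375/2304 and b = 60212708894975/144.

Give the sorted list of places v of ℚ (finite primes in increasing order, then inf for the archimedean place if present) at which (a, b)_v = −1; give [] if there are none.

(a, b) ≡ (162008015, 21359) mod (ℚ^×)²; places V = {2, 3, 5, 7, 13, 31, 37, 41, 53, ∞}.
(a,b)_13: α=1, u≡3; β=1, v≡6 (mod 13); (3|13)=+1, (6|13)=-1; sign (−1)^0·+1^1·-1^1 = -1.
(a,b)_5: α=3, u≡3; β=2, v≡1 (mod 5); (3|5)=-1, (1|5)=+1; sign (−1)^0·-1^2·+1^3 = +1.
(a,b)_41: α=3, u≡39; β=2, v≡33 (mod 41); (39|41)=+1, (33|41)=+1; sign (−1)^0·+1^2·+1^3 = +1.
(a,b)_∞: sgn(162008015)=+, sgn(21359)=+, so +1.
(a,b)_3: α=-2, u≡2; β=-2, v≡2 (mod 3); (2|3)=-1, (2|3)=-1; sign (−1)^0·-1^-2·-1^-2 = +1.
(a,b)_31: α=1, u≡27; β=1, v≡10 (mod 31); (27|31)=-1, (10|31)=+1; sign (−1)^1·-1^1·+1^1 = +1.
(a,b)_2: α=-8, β=-4; u≡7, v≡7 (mod 8); ε(u)ε(v)=1·1, αω(v)=-8·0, βω(u)=-4·0; sum ≡ 1  ⇒  -1.
(a,b)_37: α=3, u≡5; β=2, v≡25 (mod 37); (5|37)=-1, (25|37)=+1; sign (−1)^0·-1^2·+1^3 = +1.
(a,b)_53: α=1, u≡48; β=1, v≡21 (mod 53); (48|53)=-1, (21|53)=-1; sign (−1)^0·-1^1·-1^1 = +1.
(a,b)_7: α=4, u≡2; β=2, v≡1 (mod 7); (2|7)=+1, (1|7)=+1; sign (−1)^0·+1^2·+1^4 = +1.
|Ram(162008015, 21359)| = 2, even; anisotropic at {2, 13}.

[2, 13]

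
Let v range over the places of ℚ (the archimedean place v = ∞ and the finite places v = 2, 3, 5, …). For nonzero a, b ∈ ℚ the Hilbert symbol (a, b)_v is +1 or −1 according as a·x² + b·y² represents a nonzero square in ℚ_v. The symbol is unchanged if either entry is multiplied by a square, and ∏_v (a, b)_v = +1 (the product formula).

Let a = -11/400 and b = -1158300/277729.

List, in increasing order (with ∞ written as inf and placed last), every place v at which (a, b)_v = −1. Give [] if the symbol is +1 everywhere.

[13, inf]

(a, b) ≡ (-11, -143) mod (ℚ^×)²; places V = {2, 3, 5, 11, 13, 17, 31, ∞}.
(a,b)_31: α=0, u≡14; β=-2, v≡17 (mod 31); (14|31)=+1, (17|31)=-1; sign (−1)^0·+1^-2·-1^0 = +1.
(a,b)_3: α=0, u≡1; β=4, v≡1 (mod 3); (1|3)=+1, (1|3)=+1; sign (−1)^0·+1^4·+1^0 = +1.
(a,b)_2: α=-4, β=2; u≡5, v≡1 (mod 8); ε(u)ε(v)=0·0, αω(v)=-4·0, βω(u)=2·1; sum ≡ 0  ⇒  +1.
(a,b)_17: α=0, u≡12; β=-2, v≡7 (mod 17); (12|17)=-1, (7|17)=-1; sign (−1)^0·-1^-2·-1^0 = +1.
(a,b)_∞: sgn(-11)=−, sgn(-143)=−, so -1.
(a,b)_13: α=0, u≡8; β=1, v≡8 (mod 13); (8|13)=-1, (8|13)=-1; sign (−1)^0·-1^1·-1^0 = -1.
(a,b)_11: α=1, u≡8; β=1, v≡3 (mod 11); (8|11)=-1, (3|11)=+1; sign (−1)^1·-1^1·+1^1 = +1.
(a,b)_5: α=-2, u≡4; β=2, v≡2 (mod 5); (4|5)=+1, (2|5)=-1; sign (−1)^0·+1^2·-1^-2 = +1.
|Ram(-11, -143)| = 2, even; anisotropic at {13, ∞}.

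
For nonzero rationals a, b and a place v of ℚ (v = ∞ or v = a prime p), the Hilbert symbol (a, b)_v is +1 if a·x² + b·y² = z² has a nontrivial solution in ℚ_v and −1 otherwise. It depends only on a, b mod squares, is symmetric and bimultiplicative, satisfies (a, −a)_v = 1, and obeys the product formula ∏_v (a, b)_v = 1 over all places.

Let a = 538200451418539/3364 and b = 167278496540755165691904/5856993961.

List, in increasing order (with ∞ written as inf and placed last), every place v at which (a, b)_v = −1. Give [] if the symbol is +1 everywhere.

(a, b) ≡ (122858611, 33511) mod (ℚ^×)²; places V = {2, 3, 7, 13, 23, 29, 31, 37, 43, 47, 53, ∞}.
(a,b)_37: α=1, u≡12; β=2, v≡9 (mod 37); (12|37)=+1, (9|37)=+1; sign (−1)^0·+1^2·+1^1 = +1.
(a,b)_3: α=0, u≡1; β=4, v≡1 (mod 3); (1|3)=+1, (1|3)=+1; sign (−1)^0·+1^4·+1^0 = +1.
(a,b)_31: α=1, u≡24; β=1, v≡30 (mod 31); (24|31)=-1, (30|31)=-1; sign (−1)^1·-1^1·-1^1 = -1.
(a,b)_29: α=-2, u≡5; β=-4, v≡9 (mod 29); (5|29)=+1, (9|29)=+1; sign (−1)^0·+1^-4·+1^-2 = +1.
(a,b)_∞: sgn(122858611)=+, sgn(33511)=+, so +1.
(a,b)_47: α=1, u≡9; β=1, v≡34 (mod 47); (9|47)=+1, (34|47)=+1; sign (−1)^1·+1^1·+1^1 = -1.
(a,b)_2: α=-2, β=14; u≡3, v≡7 (mod 8); ε(u)ε(v)=1·1, αω(v)=-2·0, βω(u)=14·1; sum ≡ 1  ⇒  -1.
(a,b)_13: α=2, u≡6; β=-2, v≡3 (mod 13); (6|13)=-1, (3|13)=+1; sign (−1)^0·-1^-2·+1^2 = +1.
(a,b)_43: α=1, u≡32; β=2, v≡9 (mod 43); (32|43)=-1, (9|43)=+1; sign (−1)^0·-1^2·+1^1 = +1.
(a,b)_23: α=2, u≡22; β=3, v≡8 (mod 23); (22|23)=-1, (8|23)=+1; sign (−1)^0·-1^3·+1^2 = -1.
(a,b)_7: α=2, u≡1; β=-2, v≡2 (mod 7); (1|7)=+1, (2|7)=+1; sign (−1)^0·+1^-2·+1^2 = +1.
(a,b)_53: α=1, u≡31; β=2, v≡28 (mod 53); (31|53)=-1, (28|53)=+1; sign (−1)^0·-1^2·+1^1 = +1.
(122858611, 33511 / ℚ) ramifies at {2, 23, 31, 47}: a division algebra.

[2, 23, 31, 47]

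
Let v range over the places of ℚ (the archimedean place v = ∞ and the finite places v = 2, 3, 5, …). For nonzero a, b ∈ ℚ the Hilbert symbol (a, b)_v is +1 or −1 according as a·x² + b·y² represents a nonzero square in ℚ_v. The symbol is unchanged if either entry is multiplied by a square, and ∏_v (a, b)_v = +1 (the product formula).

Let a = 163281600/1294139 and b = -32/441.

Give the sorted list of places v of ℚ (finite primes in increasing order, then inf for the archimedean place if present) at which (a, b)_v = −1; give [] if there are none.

(a, b) ≡ (124729, -2) mod (ℚ^×)²; places V = {2, 3, 5, 7, 11, 17, 23, 29, ∞}.
(a,b)_23: α=1, u≡13; β=0, v≡15 (mod 23); (13|23)=+1, (15|23)=-1; sign (−1)^0·+1^0·-1^1 = -1.
(a,b)_5: α=2, u≡1; β=0, v≡3 (mod 5); (1|5)=+1, (3|5)=-1; sign (−1)^0·+1^0·-1^2 = +1.
(a,b)_7: α=-6, u≡5; β=-2, v≡5 (mod 7); (5|7)=-1, (5|7)=-1; sign (−1)^0·-1^-2·-1^-6 = +1.
(a,b)_3: α=2, u≡1; β=-2, v≡1 (mod 3); (1|3)=+1, (1|3)=+1; sign (−1)^0·+1^-2·+1^2 = +1.
(a,b)_∞: sgn(124729)=+, sgn(-2)=−, so +1.
(a,b)_17: α=1, u≡10; β=0, v≡15 (mod 17); (10|17)=-1, (15|17)=+1; sign (−1)^0·-1^0·+1^1 = +1.
(a,b)_2: α=6, β=5; u≡1, v≡7 (mod 8); ε(u)ε(v)=0·1, αω(v)=6·0, βω(u)=5·0; sum ≡ 0  ⇒  +1.
(a,b)_29: α=1, u≡16; β=0, v≡14 (mod 29); (16|29)=+1, (14|29)=-1; sign (−1)^0·+1^0·-1^1 = -1.
(a,b)_11: α=-1, u≡5; β=0, v≡1 (mod 11); (5|11)=+1, (1|11)=+1; sign (−1)^0·+1^0·+1^-1 = +1.
|Ram(124729, -2)| = 2, even; anisotropic at {23, 29}.

[23, 29]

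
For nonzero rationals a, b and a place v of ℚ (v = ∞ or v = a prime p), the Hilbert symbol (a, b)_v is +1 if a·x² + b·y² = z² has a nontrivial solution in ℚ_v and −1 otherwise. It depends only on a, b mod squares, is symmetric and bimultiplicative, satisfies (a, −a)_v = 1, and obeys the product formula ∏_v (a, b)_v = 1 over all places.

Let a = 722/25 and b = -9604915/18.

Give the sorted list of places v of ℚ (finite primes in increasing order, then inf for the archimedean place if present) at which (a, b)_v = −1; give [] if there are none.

[2, 5]

(a, b) ≡ (2, -230) mod (ℚ^×)²; places V = {2, 3, 5, 17, 19, 23, ∞}.
(a,b)_5: α=-2, u≡2; β=1, v≡4 (mod 5); (2|5)=-1, (4|5)=+1; sign (−1)^0·-1^1·+1^-2 = -1.
(a,b)_∞: sgn(2)=+, sgn(-230)=−, so +1.
(a,b)_19: α=2, u≡13; β=0, v≡16 (mod 19); (13|19)=-1, (16|19)=+1; sign (−1)^0·-1^0·+1^2 = +1.
(a,b)_17: α=0, u≡1; β=4, v≡4 (mod 17); (1|17)=+1, (4|17)=+1; sign (−1)^0·+1^4·+1^0 = +1.
(a,b)_23: α=0, u≡16; β=1, v≡8 (mod 23); (16|23)=+1, (8|23)=+1; sign (−1)^0·+1^1·+1^0 = +1.
(a,b)_2: α=1, β=-1; u≡1, v≡5 (mod 8); ε(u)ε(v)=0·0, αω(v)=1·1, βω(u)=-1·0; sum ≡ 1  ⇒  -1.
(a,b)_3: α=0, u≡2; β=-2, v≡1 (mod 3); (2|3)=-1, (1|3)=+1; sign (−1)^0·-1^-2·+1^0 = +1.
(2, -230 / ℚ) ramifies at {2, 5}: a division algebra.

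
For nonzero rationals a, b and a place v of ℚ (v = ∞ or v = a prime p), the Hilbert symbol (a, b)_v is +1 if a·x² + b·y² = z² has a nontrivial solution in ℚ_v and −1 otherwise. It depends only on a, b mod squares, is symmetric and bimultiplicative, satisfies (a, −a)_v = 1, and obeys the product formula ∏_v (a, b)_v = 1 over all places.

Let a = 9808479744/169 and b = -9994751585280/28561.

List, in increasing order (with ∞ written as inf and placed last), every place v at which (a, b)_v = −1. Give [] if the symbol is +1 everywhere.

[2, 3, 7, 11]

(a, b) ≡ (6, -1155) mod (ℚ^×)²; places V = {2, 3, 5, 7, 11, 13, 17, 19, ∞}.
(a,b)_13: α=-2, u≡11; β=-4, v≡6 (mod 13); (11|13)=-1, (6|13)=-1; sign (−1)^0·-1^-4·-1^-2 = +1.
(a,b)_3: α=1, u≡2; β=5, v≡2 (mod 3); (2|3)=-1, (2|3)=-1; sign (−1)^1·-1^5·-1^1 = -1.
(a,b)_2: α=9, β=10; u≡3, v≡5 (mod 8); ε(u)ε(v)=1·0, αω(v)=9·1, βω(u)=10·1; sum ≡ 1  ⇒  -1.
(a,b)_11: α=0, u≡2; β=1, v≡9 (mod 11); (2|11)=-1, (9|11)=+1; sign (−1)^0·-1^1·+1^0 = -1.
(a,b)_∞: sgn(6)=+, sgn(-1155)=−, so +1.
(a,b)_7: α=2, u≡6; β=1, v≡3 (mod 7); (6|7)=-1, (3|7)=-1; sign (−1)^0·-1^1·-1^2 = -1.
(a,b)_19: α=4, u≡7; β=2, v≡17 (mod 19); (7|19)=+1, (17|19)=+1; sign (−1)^0·+1^2·+1^4 = +1.
(a,b)_17: α=0, u≡5; β=2, v≡4 (mod 17); (5|17)=-1, (4|17)=+1; sign (−1)^0·-1^2·+1^0 = +1.
(a,b)_5: α=0, u≡1; β=1, v≡4 (mod 5); (1|5)=+1, (4|5)=+1; sign (−1)^0·+1^1·+1^0 = +1.
Ram(6, -1155) = {2, 3, 7, 11}; no ℚ_2-point on the conic.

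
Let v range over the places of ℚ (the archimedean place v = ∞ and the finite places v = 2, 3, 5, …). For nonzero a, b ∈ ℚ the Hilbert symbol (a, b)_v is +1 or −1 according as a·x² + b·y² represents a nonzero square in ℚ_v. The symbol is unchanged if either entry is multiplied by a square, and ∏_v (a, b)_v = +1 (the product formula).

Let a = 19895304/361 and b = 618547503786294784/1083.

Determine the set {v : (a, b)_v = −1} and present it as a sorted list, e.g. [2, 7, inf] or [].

(a, b) ≡ (41106, 3162) mod (ℚ^×)²; places V = {2, 3, 11, 13, 17, 19, 31, ∞}.
(a,b)_∞: sgn(41106)=+, sgn(3162)=+, so +1.
(a,b)_19: α=-2, u≡5; β=-2, v≡8 (mod 19); (5|19)=+1, (8|19)=-1; sign (−1)^0·+1^-2·-1^-2 = +1.
(a,b)_3: α=1, u≡1; β=-1, v≡1 (mod 3); (1|3)=+1, (1|3)=+1; sign (−1)^1·+1^-1·+1^1 = -1.
(a,b)_31: α=1, u≡29; β=3, v≡28 (mod 31); (29|31)=-1, (28|31)=+1; sign (−1)^1·-1^3·+1^1 = +1.
(a,b)_11: α=2, u≡2; β=0, v≡4 (mod 11); (2|11)=-1, (4|11)=+1; sign (−1)^0·-1^0·+1^2 = +1.
(a,b)_17: α=1, u≡8; β=5, v≡4 (mod 17); (8|17)=+1, (4|17)=+1; sign (−1)^0·+1^5·+1^1 = +1.
(a,b)_13: α=1, u≡10; β=4, v≡9 (mod 13); (10|13)=+1, (9|13)=+1; sign (−1)^0·+1^4·+1^1 = +1.
(a,b)_2: α=3, β=9; u≡1, v≡5 (mod 8); ε(u)ε(v)=0·0, αω(v)=3·1, βω(u)=9·0; sum ≡ 1  ⇒  -1.
|Ram(41106, 3162)| = 2, even; anisotropic at {2, 3}.

[2, 3]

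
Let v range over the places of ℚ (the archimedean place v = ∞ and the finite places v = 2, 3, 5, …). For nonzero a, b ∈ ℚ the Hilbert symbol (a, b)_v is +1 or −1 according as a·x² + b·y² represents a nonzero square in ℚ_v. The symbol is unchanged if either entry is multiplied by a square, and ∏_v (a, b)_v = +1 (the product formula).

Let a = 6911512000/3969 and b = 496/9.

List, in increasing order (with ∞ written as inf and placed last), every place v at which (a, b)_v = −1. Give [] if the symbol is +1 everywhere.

[2, 29]

(a, b) ≡ (4495, 31) mod (ℚ^×)²; places V = {2, 3, 5, 7, 29, 31, ∞}.
(a,b)_31: α=3, u≡27; β=1, v≡19 (mod 31); (27|31)=-1, (19|31)=+1; sign (−1)^1·-1^1·+1^3 = +1.
(a,b)_5: α=3, u≡4; β=0, v≡4 (mod 5); (4|5)=+1, (4|5)=+1; sign (−1)^0·+1^0·+1^3 = +1.
(a,b)_29: α=1, u≡8; β=0, v≡10 (mod 29); (8|29)=-1, (10|29)=-1; sign (−1)^0·-1^0·-1^1 = -1.
(a,b)_7: α=-2, u≡2; β=0, v≡3 (mod 7); (2|7)=+1, (3|7)=-1; sign (−1)^0·+1^0·-1^-2 = +1.
(a,b)_∞: sgn(4495)=+, sgn(31)=+, so +1.
(a,b)_2: α=6, β=4; u≡7, v≡7 (mod 8); ε(u)ε(v)=1·1, αω(v)=6·0, βω(u)=4·0; sum ≡ 1  ⇒  -1.
(a,b)_3: α=-4, u≡1; β=-2, v≡1 (mod 3); (1|3)=+1, (1|3)=+1; sign (−1)^0·+1^-2·+1^-4 = +1.
Ram(4495, 31) = {2, 29}; no ℚ_2-point on the conic.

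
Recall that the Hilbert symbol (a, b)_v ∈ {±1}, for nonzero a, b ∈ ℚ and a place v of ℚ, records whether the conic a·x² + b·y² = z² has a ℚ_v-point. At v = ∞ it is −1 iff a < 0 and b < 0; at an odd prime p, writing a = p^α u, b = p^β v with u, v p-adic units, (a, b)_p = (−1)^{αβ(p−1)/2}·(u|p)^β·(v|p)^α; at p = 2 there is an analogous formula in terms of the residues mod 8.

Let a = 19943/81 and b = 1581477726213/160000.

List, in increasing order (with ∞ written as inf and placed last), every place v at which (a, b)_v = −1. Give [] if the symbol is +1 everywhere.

[]

(a, b) ≡ (407, 365893) mod (ℚ^×)²; places V = {2, 3, 5, 7, 11, 29, 31, 37, ∞}.
(a,b)_11: α=1, u≡5; β=3, v≡8 (mod 11); (5|11)=+1, (8|11)=-1; sign (−1)^1·+1^3·-1^1 = +1.
(a,b)_3: α=-4, u≡2; β=6, v≡1 (mod 3); (2|3)=-1, (1|3)=+1; sign (−1)^0·-1^6·+1^-4 = +1.
(a,b)_7: α=2, u≡2; β=2, v≡6 (mod 7); (2|7)=+1, (6|7)=-1; sign (−1)^0·+1^2·-1^2 = +1.
(a,b)_2: α=0, β=-8; u≡7, v≡5 (mod 8); ε(u)ε(v)=1·0, αω(v)=0·1, βω(u)=-8·0; sum ≡ 0  ⇒  +1.
(a,b)_31: α=0, u≡25; β=1, v≡24 (mod 31); (25|31)=+1, (24|31)=-1; sign (−1)^0·+1^1·-1^0 = +1.
(a,b)_5: α=0, u≡3; β=-4, v≡3 (mod 5); (3|5)=-1, (3|5)=-1; sign (−1)^0·-1^-4·-1^0 = +1.
(a,b)_29: α=0, u≡16; β=1, v≡19 (mod 29); (16|29)=+1, (19|29)=-1; sign (−1)^0·+1^1·-1^0 = +1.
(a,b)_∞: sgn(407)=+, sgn(365893)=+, so +1.
(a,b)_37: α=1, u≡3; β=1, v≡10 (mod 37); (3|37)=+1, (10|37)=+1; sign (−1)^0·+1^1·+1^1 = +1.
Ram(a, b) = ∅: the form 407·x² + 365893·y² − z² is isotropic over every ℚ_v, so by Hasse–Minkowski it is isotropic over ℚ.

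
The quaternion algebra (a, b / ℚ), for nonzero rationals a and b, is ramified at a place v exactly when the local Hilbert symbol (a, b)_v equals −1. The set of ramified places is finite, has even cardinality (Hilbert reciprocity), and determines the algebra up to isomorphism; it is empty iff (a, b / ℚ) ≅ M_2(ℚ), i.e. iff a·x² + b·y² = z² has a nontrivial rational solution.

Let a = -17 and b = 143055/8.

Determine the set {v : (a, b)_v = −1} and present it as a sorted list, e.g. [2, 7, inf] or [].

[2, 5]

Mod squares: a ≡ -17, b ≡ 110. Check v ∈ {∞, 2, 3, 5, 11, 17}.
v=2: v_2(a)=0, v_2(b)=-3; units ≡ 7, 7 (mod 8); ε·ε+αω+βω = 1·1+0·0+-3·0 ≡ 1  ⇒  (a,b)_2 = -1.
v=17: a=17^1·(≡16), b=17^2·(≡13) mod 17; (16|17)=+1, (13|17)=+1; (−1)^{1·2·8}·(+1)^2·(+1)^1 = +1.
v=∞: -17 < 0 and 110 > 0  ⇒  (a,b)_∞ = +1.
v=11: a=11^0·(≡5), b=11^1·(≡10) mod 11; (5|11)=+1, (10|11)=-1; (−1)^{0·1·5}·(+1)^1·(-1)^0 = +1.
v=5: a=5^0·(≡3), b=5^1·(≡2) mod 5; (3|5)=-1, (2|5)=-1; (−1)^{0·1·2}·(-1)^1·(-1)^0 = -1.
v=3: a=3^0·(≡1), b=3^2·(≡2) mod 3; (1|3)=+1, (2|3)=-1; (−1)^{0·2·1}·(+1)^2·(-1)^0 = +1.
|Ram(-17, 110)| = 2, even; anisotropic at {2, 5}.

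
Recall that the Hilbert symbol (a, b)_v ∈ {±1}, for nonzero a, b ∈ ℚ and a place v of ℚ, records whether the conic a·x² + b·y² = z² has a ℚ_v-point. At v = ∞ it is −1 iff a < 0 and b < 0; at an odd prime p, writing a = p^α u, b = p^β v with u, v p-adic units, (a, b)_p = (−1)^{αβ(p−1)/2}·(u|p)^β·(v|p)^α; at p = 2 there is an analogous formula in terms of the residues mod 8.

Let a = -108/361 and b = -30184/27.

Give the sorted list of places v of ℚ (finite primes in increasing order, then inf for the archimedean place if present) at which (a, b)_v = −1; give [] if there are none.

(a, b) ≡ (-3, -462) mod (ℚ^×)²; places V = {2, 3, 7, 11, 19, ∞}.
(a,b)_3: α=3, u≡2; β=-3, v≡2 (mod 3); (2|3)=-1, (2|3)=-1; sign (−1)^1·-1^-3·-1^3 = -1.
(a,b)_19: α=-2, u≡6; β=0, v≡8 (mod 19); (6|19)=+1, (8|19)=-1; sign (−1)^0·+1^0·-1^-2 = +1.
(a,b)_2: α=2, β=3; u≡5, v≡1 (mod 8); ε(u)ε(v)=0·0, αω(v)=2·0, βω(u)=3·1; sum ≡ 1  ⇒  -1.
(a,b)_∞: sgn(-3)=−, sgn(-462)=−, so -1.
(a,b)_7: α=0, u≡1; β=3, v≡4 (mod 7); (1|7)=+1, (4|7)=+1; sign (−1)^0·+1^3·+1^0 = +1.
(a,b)_11: α=0, u≡10; β=1, v≡10 (mod 11); (10|11)=-1, (10|11)=-1; sign (−1)^0·-1^1·-1^0 = -1.
|Ram(-3, -462)| = 4, even; anisotropic at {2, 3, 11, ∞}.

[2, 3, 11, inf]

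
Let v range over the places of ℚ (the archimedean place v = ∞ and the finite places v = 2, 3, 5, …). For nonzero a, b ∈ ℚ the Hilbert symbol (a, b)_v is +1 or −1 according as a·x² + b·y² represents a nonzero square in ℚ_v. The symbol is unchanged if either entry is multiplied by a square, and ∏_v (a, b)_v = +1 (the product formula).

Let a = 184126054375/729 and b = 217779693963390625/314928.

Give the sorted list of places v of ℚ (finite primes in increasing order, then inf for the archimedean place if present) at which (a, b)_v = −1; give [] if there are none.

[2, 17]

(a, b) ≡ (1927, 2260371) mod (ℚ^×)²; places V = {2, 3, 5, 11, 17, 23, 41, 47, ∞}.
(a,b)_17: α=2, u≡7; β=3, v≡11 (mod 17); (7|17)=-1, (11|17)=-1; sign (−1)^0·-1^3·-1^2 = -1.
(a,b)_47: α=1, u≡35; β=1, v≡36 (mod 47); (35|47)=-1, (36|47)=+1; sign (−1)^1·-1^1·+1^1 = +1.
(a,b)_3: α=-6, u≡1; β=-9, v≡1 (mod 3); (1|3)=+1, (1|3)=+1; sign (−1)^0·+1^-9·+1^-6 = +1.
(a,b)_23: α=2, u≡1; β=3, v≡19 (mod 23); (1|23)=+1, (19|23)=-1; sign (−1)^0·+1^3·-1^2 = +1.
(a,b)_∞: sgn(1927)=+, sgn(2260371)=+, so +1.
(a,b)_5: α=4, u≡3; β=6, v≡4 (mod 5); (3|5)=-1, (4|5)=+1; sign (−1)^0·-1^6·+1^4 = +1.
(a,b)_11: α=0, u≡7; β=2, v≡9 (mod 11); (7|11)=-1, (9|11)=+1; sign (−1)^0·-1^2·+1^0 = +1.
(a,b)_41: α=1, u≡26; β=1, v≡12 (mod 41); (26|41)=-1, (12|41)=-1; sign (−1)^0·-1^1·-1^1 = +1.
(a,b)_2: α=0, β=-4; u≡7, v≡3 (mod 8); ε(u)ε(v)=1·1, αω(v)=0·1, βω(u)=-4·0; sum ≡ 1  ⇒  -1.
|Ram(1927, 2260371)| = 2, even; anisotropic at {2, 17}.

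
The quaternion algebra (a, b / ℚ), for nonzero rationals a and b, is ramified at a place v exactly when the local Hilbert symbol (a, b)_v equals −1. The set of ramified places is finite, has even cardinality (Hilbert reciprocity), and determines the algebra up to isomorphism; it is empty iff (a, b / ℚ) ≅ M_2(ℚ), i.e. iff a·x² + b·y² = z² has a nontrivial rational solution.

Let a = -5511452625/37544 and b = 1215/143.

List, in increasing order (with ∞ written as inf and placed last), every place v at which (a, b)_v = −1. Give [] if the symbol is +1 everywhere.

Mod squares: a ≡ -2730, b ≡ 2145. Check v ∈ {∞, 2, 3, 5, 7, 11, 13, 19, 23}.
v=2: v_2(a)=-3, v_2(b)=0; units ≡ 3, 1 (mod 8); ε·ε+αω+βω = 1·0+-3·0+0·1 ≡ 0  ⇒  (a,b)_2 = +1.
v=11: a=11^0·(≡3), b=11^-1·(≡8) mod 11; (3|11)=+1, (8|11)=-1; (−1)^{0·-1·5}·(+1)^-1·(-1)^0 = +1.
v=19: a=19^-2·(≡17), b=19^0·(≡17) mod 19; (17|19)=+1, (17|19)=+1; (−1)^{-2·0·9}·(+1)^0·(+1)^-2 = +1.
v=23: a=23^2·(≡21), b=23^0·(≡13) mod 23; (21|23)=-1, (13|23)=+1; (−1)^{2·0·11}·(-1)^0·(+1)^2 = +1.
v=5: a=5^3·(≡1), b=5^1·(≡1) mod 5; (1|5)=+1, (1|5)=+1; (−1)^{3·1·2}·(+1)^1·(+1)^3 = +1.
v=3: a=3^5·(≡2), b=3^5·(≡1) mod 3; (2|3)=-1, (1|3)=+1; (−1)^{5·5·1}·(-1)^5·(+1)^5 = +1.
v=∞: -2730 < 0 and 2145 > 0  ⇒  (a,b)_∞ = +1.
v=13: a=13^-1·(≡5), b=13^-1·(≡10) mod 13; (5|13)=-1, (10|13)=+1; (−1)^{-1·-1·6}·(-1)^-1·(+1)^-1 = -1.
v=7: a=7^3·(≡2), b=7^0·(≡6) mod 7; (2|7)=+1, (6|7)=-1; (−1)^{3·0·3}·(+1)^0·(-1)^3 = -1.
Ram(-2730, 2145) = {7, 13}; no ℚ_7-point on the conic.

[7, 13]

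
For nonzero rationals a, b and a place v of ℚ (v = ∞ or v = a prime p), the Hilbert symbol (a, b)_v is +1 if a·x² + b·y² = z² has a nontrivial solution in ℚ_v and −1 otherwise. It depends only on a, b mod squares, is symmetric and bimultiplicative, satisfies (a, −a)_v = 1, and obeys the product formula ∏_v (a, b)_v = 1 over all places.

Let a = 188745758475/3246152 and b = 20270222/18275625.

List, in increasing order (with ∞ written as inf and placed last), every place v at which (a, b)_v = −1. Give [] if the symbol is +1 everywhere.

Mod squares: a ≡ 102, b ≡ 782. Check v ∈ {∞, 2, 3, 5, 7, 13, 17, 19, 23}.
v=23: a=23^6·(≡10), b=23^3·(≡19) mod 23; (10|23)=-1, (19|23)=-1; (−1)^{6·3·11}·(-1)^3·(-1)^6 = -1.
v=17: a=17^1·(≡11), b=17^1·(≡12) mod 17; (11|17)=-1, (12|17)=-1; (−1)^{1·1·8}·(-1)^1·(-1)^1 = +1.
v=7: a=7^-4·(≡1), b=7^2·(≡5) mod 7; (1|7)=+1, (5|7)=-1; (−1)^{-4·2·3}·(+1)^2·(-1)^-4 = +1.
v=19: a=19^0·(≡11), b=19^-2·(≡8) mod 19; (11|19)=+1, (8|19)=-1; (−1)^{0·-2·9}·(+1)^-2·(-1)^0 = +1.
v=2: v_2(a)=-3, v_2(b)=1; units ≡ 3, 7 (mod 8); ε·ε+αω+βω = 1·1+-3·0+1·1 ≡ 0  ⇒  (a,b)_2 = +1.
v=5: a=5^2·(≡2), b=5^-4·(≡2) mod 5; (2|5)=-1, (2|5)=-1; (−1)^{2·-4·2}·(-1)^-4·(-1)^2 = +1.
v=∞: 102 > 0 and 782 > 0  ⇒  (a,b)_∞ = +1.
v=3: a=3^1·(≡1), b=3^-4·(≡2) mod 3; (1|3)=+1, (2|3)=-1; (−1)^{1·-4·1}·(+1)^-4·(-1)^1 = -1.
v=13: a=13^-2·(≡2), b=13^0·(≡6) mod 13; (2|13)=-1, (6|13)=-1; (−1)^{-2·0·6}·(-1)^0·(-1)^-2 = +1.
Ram(102, 782) = {3, 23}; no ℚ_3-point on the conic.

[3, 23]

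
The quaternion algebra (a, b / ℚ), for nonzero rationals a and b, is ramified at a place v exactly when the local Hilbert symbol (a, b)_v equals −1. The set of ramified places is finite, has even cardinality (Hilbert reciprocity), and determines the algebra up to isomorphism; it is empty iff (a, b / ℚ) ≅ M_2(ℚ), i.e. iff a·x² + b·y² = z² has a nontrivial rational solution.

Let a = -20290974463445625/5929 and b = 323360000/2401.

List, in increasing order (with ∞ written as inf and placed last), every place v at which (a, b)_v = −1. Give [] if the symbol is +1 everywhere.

Mod squares: a ≡ -883177, b ≡ 2021. Check v ∈ {∞, 2, 3, 5, 7, 11, 19, 23, 43, 47}.
v=7: a=7^-2·(≡6), b=7^-4·(≡5) mod 7; (6|7)=-1, (5|7)=-1; (−1)^{-2·-4·3}·(-1)^-4·(-1)^-2 = +1.
v=5: a=5^4·(≡3), b=5^4·(≡1) mod 5; (3|5)=-1, (1|5)=+1; (−1)^{4·4·2}·(-1)^4·(+1)^4 = +1.
v=2: v_2(a)=0, v_2(b)=8; units ≡ 7, 5 (mod 8); ε·ε+αω+βω = 1·0+0·1+8·0 ≡ 0  ⇒  (a,b)_2 = +1.
v=23: a=23^1·(≡14), b=23^0·(≡19) mod 23; (14|23)=-1, (19|23)=-1; (−1)^{1·0·11}·(-1)^0·(-1)^1 = -1.
v=11: a=11^-2·(≡10), b=11^0·(≡6) mod 11; (10|11)=-1, (6|11)=-1; (−1)^{-2·0·5}·(-1)^0·(-1)^-2 = +1.
v=47: a=47^3·(≡7), b=47^1·(≡35) mod 47; (7|47)=+1, (35|47)=-1; (−1)^{3·1·23}·(+1)^1·(-1)^3 = +1.
v=43: a=43^3·(≡40), b=43^1·(≡14) mod 43; (40|43)=+1, (14|43)=+1; (−1)^{3·1·21}·(+1)^1·(+1)^3 = -1.
v=∞: -883177 < 0 and 2021 > 0  ⇒  (a,b)_∞ = +1.
v=19: a=19^1·(≡15), b=19^0·(≡1) mod 19; (15|19)=-1, (1|19)=+1; (−1)^{1·0·9}·(-1)^0·(+1)^1 = +1.
v=3: a=3^2·(≡2), b=3^0·(≡2) mod 3; (2|3)=-1, (2|3)=-1; (−1)^{2·0·1}·(-1)^0·(-1)^2 = +1.
Ram(-883177, 2021) = {23, 43}; no ℚ_23-point on the conic.

[23, 43]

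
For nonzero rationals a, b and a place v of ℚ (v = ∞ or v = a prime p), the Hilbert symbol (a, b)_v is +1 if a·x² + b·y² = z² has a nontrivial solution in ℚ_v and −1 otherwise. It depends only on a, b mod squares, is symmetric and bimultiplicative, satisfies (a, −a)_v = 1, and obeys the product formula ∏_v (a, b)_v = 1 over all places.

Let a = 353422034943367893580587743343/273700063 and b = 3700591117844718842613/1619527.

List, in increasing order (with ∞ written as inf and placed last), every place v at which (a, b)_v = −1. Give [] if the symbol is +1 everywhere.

[3, 29]

Mod squares: a ≡ 112751681, b ≡ 11571. Check v ∈ {∞, 2, 3, 7, 11, 13, 19, 23, 29, 31, 37, 41, 47}.
v=7: a=7^-1·(≡3), b=7^-1·(≡2) mod 7; (3|7)=-1, (2|7)=+1; (−1)^{-1·-1·3}·(-1)^-1·(+1)^-1 = +1.
v=23: a=23^3·(≡12), b=23^2·(≡16) mod 23; (12|23)=+1, (16|23)=+1; (−1)^{3·2·11}·(+1)^2·(+1)^3 = +1.
v=13: a=13^-4·(≡3), b=13^-2·(≡12) mod 13; (3|13)=+1, (12|13)=+1; (−1)^{-4·-2·6}·(+1)^-2·(+1)^-4 = +1.
v=3: a=3^8·(≡2), b=3^5·(≡2) mod 3; (2|3)=-1, (2|3)=-1; (−1)^{8·5·1}·(-1)^5·(-1)^8 = -1.
v=11: a=11^6·(≡4), b=11^4·(≡2) mod 11; (4|11)=+1, (2|11)=-1; (−1)^{6·4·5}·(+1)^4·(-1)^6 = +1.
v=37: a=37^-2·(≡3), b=37^-2·(≡12) mod 37; (3|37)=+1, (12|37)=+1; (−1)^{-2·-2·18}·(+1)^-2·(+1)^-2 = +1.
v=19: a=19^1·(≡8), b=19^1·(≡17) mod 19; (8|19)=-1, (17|19)=+1; (−1)^{1·1·9}·(-1)^1·(+1)^1 = +1.
v=47: a=47^2·(≡11), b=47^2·(≡42) mod 47; (11|47)=-1, (42|47)=+1; (−1)^{2·2·23}·(-1)^2·(+1)^2 = +1.
v=31: a=31^3·(≡14), b=31^2·(≡10) mod 31; (14|31)=+1, (10|31)=+1; (−1)^{3·2·15}·(+1)^2·(+1)^3 = +1.
v=2: v_2(a)=0, v_2(b)=0; units ≡ 1, 3 (mod 8); ε·ε+αω+βω = 0·1+0·1+0·0 ≡ 0  ⇒  (a,b)_2 = +1.
v=41: a=41^3·(≡6), b=41^2·(≡31) mod 41; (6|41)=-1, (31|41)=+1; (−1)^{3·2·20}·(-1)^2·(+1)^3 = +1.
v=∞: 112751681 > 0 and 11571 > 0  ⇒  (a,b)_∞ = +1.
v=29: a=29^1·(≡26), b=29^1·(≡13) mod 29; (26|29)=-1, (13|29)=+1; (−1)^{1·1·14}·(-1)^1·(+1)^1 = -1.
|Ram(112751681, 11571)| = 2, even; anisotropic at {3, 29}.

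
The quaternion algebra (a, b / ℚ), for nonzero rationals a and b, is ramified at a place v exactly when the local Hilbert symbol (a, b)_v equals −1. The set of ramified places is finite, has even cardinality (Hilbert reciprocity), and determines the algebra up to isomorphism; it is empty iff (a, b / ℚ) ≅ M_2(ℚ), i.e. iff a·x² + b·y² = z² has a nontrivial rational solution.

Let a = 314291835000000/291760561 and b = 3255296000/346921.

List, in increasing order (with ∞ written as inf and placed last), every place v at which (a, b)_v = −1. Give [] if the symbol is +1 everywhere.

Mod squares: a ≡ 715, b ≡ 110. Check v ∈ {∞, 2, 3, 5, 11, 13, 17, 19, 29, 31}.
v=∞: 715 > 0 and 110 > 0  ⇒  (a,b)_∞ = +1.
v=11: a=11^1·(≡6), b=11^1·(≡10) mod 11; (6|11)=-1, (10|11)=-1; (−1)^{1·1·5}·(-1)^1·(-1)^1 = -1.
v=3: a=3^2·(≡1), b=3^0·(≡2) mod 3; (1|3)=+1, (2|3)=-1; (−1)^{2·0·1}·(+1)^0·(-1)^2 = +1.
v=5: a=5^7·(≡3), b=5^3·(≡3) mod 5; (3|5)=-1, (3|5)=-1; (−1)^{7·3·2}·(-1)^3·(-1)^7 = +1.
v=31: a=31^-2·(≡1), b=31^-2·(≡13) mod 31; (1|31)=+1, (13|31)=-1; (−1)^{-2·-2·15}·(+1)^-2·(-1)^-2 = +1.
v=19: a=19^-2·(≡2), b=19^-2·(≡18) mod 19; (2|19)=-1, (18|19)=-1; (−1)^{-2·-2·9}·(-1)^-2·(-1)^-2 = +1.
v=13: a=13^3·(≡3), b=13^0·(≡7) mod 13; (3|13)=+1, (7|13)=-1; (−1)^{3·0·6}·(+1)^0·(-1)^3 = -1.
v=17: a=17^2·(≡13), b=17^2·(≡2) mod 17; (13|17)=+1, (2|17)=+1; (−1)^{2·2·8}·(+1)^2·(+1)^2 = +1.
v=29: a=29^-2·(≡26), b=29^0·(≡28) mod 29; (26|29)=-1, (28|29)=+1; (−1)^{-2·0·14}·(-1)^0·(+1)^-2 = +1.
v=2: v_2(a)=6, v_2(b)=13; units ≡ 3, 7 (mod 8); ε·ε+αω+βω = 1·1+6·0+13·1 ≡ 0  ⇒  (a,b)_2 = +1.
|Ram(715, 110)| = 2, even; anisotropic at {11, 13}.

[11, 13]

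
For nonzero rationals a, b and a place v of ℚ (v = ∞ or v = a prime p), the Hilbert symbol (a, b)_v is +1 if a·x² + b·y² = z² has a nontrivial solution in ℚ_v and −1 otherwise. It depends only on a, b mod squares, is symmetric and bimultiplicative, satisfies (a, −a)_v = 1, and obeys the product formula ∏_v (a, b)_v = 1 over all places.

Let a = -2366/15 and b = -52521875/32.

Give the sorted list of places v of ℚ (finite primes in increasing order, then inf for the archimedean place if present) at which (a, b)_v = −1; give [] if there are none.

[2, 3, 5, inf]

(a, b) ≡ (-210, -70) mod (ℚ^×)²; places V = {2, 3, 5, 7, 13, ∞}.
(a,b)_∞: sgn(-210)=−, sgn(-70)=−, so -1.
(a,b)_13: α=2, u≡6; β=0, v≡6 (mod 13); (6|13)=-1, (6|13)=-1; sign (−1)^0·-1^0·-1^2 = +1.
(a,b)_3: α=-1, u≡2; β=0, v≡2 (mod 3); (2|3)=-1, (2|3)=-1; sign (−1)^0·-1^0·-1^-1 = -1.
(a,b)_5: α=-1, u≡3; β=5, v≡4 (mod 5); (3|5)=-1, (4|5)=+1; sign (−1)^0·-1^5·+1^-1 = -1.
(a,b)_7: α=1, u≡5; β=5, v≡1 (mod 7); (5|7)=-1, (1|7)=+1; sign (−1)^1·-1^5·+1^1 = +1.
(a,b)_2: α=1, β=-5; u≡7, v≡5 (mod 8); ε(u)ε(v)=1·0, αω(v)=1·1, βω(u)=-5·0; sum ≡ 1  ⇒  -1.
Ram(-210, -70) = {2, 3, 5, ∞}; no ℚ_2-point on the conic.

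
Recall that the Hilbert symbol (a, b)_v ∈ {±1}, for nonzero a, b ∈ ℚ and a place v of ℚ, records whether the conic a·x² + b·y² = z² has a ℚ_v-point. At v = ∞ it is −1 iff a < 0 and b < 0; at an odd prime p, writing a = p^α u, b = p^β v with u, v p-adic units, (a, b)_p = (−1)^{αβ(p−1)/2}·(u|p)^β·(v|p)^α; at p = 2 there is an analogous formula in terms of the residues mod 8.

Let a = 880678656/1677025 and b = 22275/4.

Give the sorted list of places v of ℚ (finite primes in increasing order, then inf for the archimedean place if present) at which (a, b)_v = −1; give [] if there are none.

[2, 3, 11, 13]

(a, b) ≡ (39, 11) mod (ℚ^×)²; places V = {2, 3, 5, 7, 11, 13, 37, ∞}.
(a,b)_13: α=1, u≡9; β=0, v≡8 (mod 13); (9|13)=+1, (8|13)=-1; sign (−1)^0·+1^0·-1^1 = -1.
(a,b)_∞: sgn(39)=+, sgn(11)=+, so +1.
(a,b)_11: α=2, u≡6; β=1, v≡3 (mod 11); (6|11)=-1, (3|11)=+1; sign (−1)^0·-1^1·+1^2 = -1.
(a,b)_2: α=8, β=-2; u≡7, v≡3 (mod 8); ε(u)ε(v)=1·1, αω(v)=8·1, βω(u)=-2·0; sum ≡ 1  ⇒  -1.
(a,b)_3: α=7, u≡1; β=4, v≡2 (mod 3); (1|3)=+1, (2|3)=-1; sign (−1)^0·+1^4·-1^7 = -1.
(a,b)_5: α=-2, u≡1; β=2, v≡4 (mod 5); (1|5)=+1, (4|5)=+1; sign (−1)^0·+1^2·+1^-2 = +1.
(a,b)_7: α=-2, u≡2; β=0, v≡2 (mod 7); (2|7)=+1, (2|7)=+1; sign (−1)^0·+1^0·+1^-2 = +1.
(a,b)_37: α=-2, u≡17; β=0, v≡28 (mod 37); (17|37)=-1, (28|37)=+1; sign (−1)^0·-1^0·+1^-2 = +1.
|Ram(39, 11)| = 4, even; anisotropic at {2, 3, 11, 13}.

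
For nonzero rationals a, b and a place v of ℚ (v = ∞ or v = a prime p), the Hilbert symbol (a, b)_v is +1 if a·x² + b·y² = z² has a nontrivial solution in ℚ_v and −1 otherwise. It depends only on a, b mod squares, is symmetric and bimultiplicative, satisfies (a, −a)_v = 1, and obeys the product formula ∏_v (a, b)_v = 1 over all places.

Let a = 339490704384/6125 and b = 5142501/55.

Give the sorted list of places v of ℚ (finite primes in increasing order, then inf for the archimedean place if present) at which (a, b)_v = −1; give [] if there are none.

[2, 11]

(a, b) ≡ (1495, 3795) mod (ℚ^×)²; places V = {2, 3, 5, 7, 11, 13, 23, ∞}.
(a,b)_2: α=10, β=0; u≡7, v≡3 (mod 8); ε(u)ε(v)=1·1, αω(v)=10·1, βω(u)=0·0; sum ≡ 1  ⇒  -1.
(a,b)_13: α=3, u≡8; β=2, v≡3 (mod 13); (8|13)=-1, (3|13)=+1; sign (−1)^0·-1^2·+1^3 = +1.
(a,b)_23: α=1, u≡15; β=1, v≡3 (mod 23); (15|23)=-1, (3|23)=+1; sign (−1)^1·-1^1·+1^1 = +1.
(a,b)_7: α=-2, u≡1; β=2, v≡2 (mod 7); (1|7)=+1, (2|7)=+1; sign (−1)^0·+1^2·+1^-2 = +1.
(a,b)_5: α=-3, u≡1; β=-1, v≡1 (mod 5); (1|5)=+1, (1|5)=+1; sign (−1)^0·+1^-1·+1^-3 = +1.
(a,b)_∞: sgn(1495)=+, sgn(3795)=+, so +1.
(a,b)_3: α=8, u≡1; β=3, v≡2 (mod 3); (1|3)=+1, (2|3)=-1; sign (−1)^0·+1^3·-1^8 = +1.
(a,b)_11: α=0, u≡2; β=-1, v≡9 (mod 11); (2|11)=-1, (9|11)=+1; sign (−1)^0·-1^-1·+1^0 = -1.
|Ram(1495, 3795)| = 2, even; anisotropic at {2, 11}.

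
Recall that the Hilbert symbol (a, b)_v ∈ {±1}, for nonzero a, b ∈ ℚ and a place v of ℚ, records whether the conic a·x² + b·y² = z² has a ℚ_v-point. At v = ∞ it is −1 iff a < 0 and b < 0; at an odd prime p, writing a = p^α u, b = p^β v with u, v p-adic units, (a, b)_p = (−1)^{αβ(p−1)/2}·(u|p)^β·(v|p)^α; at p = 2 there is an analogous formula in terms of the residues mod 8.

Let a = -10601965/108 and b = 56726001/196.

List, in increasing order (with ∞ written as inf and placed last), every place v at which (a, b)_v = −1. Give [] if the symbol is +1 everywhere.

(a, b) ≡ (-110055, 700321) mod (ℚ^×)²; places V = {2, 3, 5, 7, 11, 17, 19, 23, 29, 31, 41, ∞}.
(a,b)_5: α=1, u≡4; β=0, v≡1 (mod 5); (4|5)=+1, (1|5)=+1; sign (−1)^0·+1^0·+1^1 = +1.
(a,b)_23: α=1, u≡5; β=0, v≡17 (mod 23); (5|23)=-1, (17|23)=-1; sign (−1)^0·-1^0·-1^1 = -1.
(a,b)_∞: sgn(-110055)=−, sgn(700321)=+, so +1.
(a,b)_31: α=0, u≡23; β=1, v≡22 (mod 31); (23|31)=-1, (22|31)=-1; sign (−1)^0·-1^1·-1^0 = -1.
(a,b)_41: α=0, u≡26; β=1, v≡21 (mod 41); (26|41)=-1, (21|41)=+1; sign (−1)^0·-1^1·+1^0 = -1.
(a,b)_17: α=2, u≡3; β=0, v≡3 (mod 17); (3|17)=-1, (3|17)=-1; sign (−1)^0·-1^0·-1^2 = +1.
(a,b)_29: α=1, u≡5; β=1, v≡18 (mod 29); (5|29)=+1, (18|29)=-1; sign (−1)^0·+1^1·-1^1 = -1.
(a,b)_2: α=-2, β=-2; u≡1, v≡1 (mod 8); ε(u)ε(v)=0·0, αω(v)=-2·0, βω(u)=-2·0; sum ≡ 0  ⇒  +1.
(a,b)_3: α=-3, u≡2; β=4, v≡1 (mod 3); (2|3)=-1, (1|3)=+1; sign (−1)^0·-1^4·+1^-3 = +1.
(a,b)_11: α=1, u≡3; β=0, v≡10 (mod 11); (3|11)=+1, (10|11)=-1; sign (−1)^0·+1^0·-1^1 = -1.
(a,b)_7: α=0, u≡6; β=-2, v≡6 (mod 7); (6|7)=-1, (6|7)=-1; sign (−1)^0·-1^-2·-1^0 = +1.
(a,b)_19: α=0, u≡10; β=1, v≡15 (mod 19); (10|19)=-1, (15|19)=-1; sign (−1)^0·-1^1·-1^0 = -1.
Ram(-110055, 700321) = {11, 19, 23, 29, 31, 41}; no ℚ_11-point on the conic.

[11, 19, 23, 29, 31, 41]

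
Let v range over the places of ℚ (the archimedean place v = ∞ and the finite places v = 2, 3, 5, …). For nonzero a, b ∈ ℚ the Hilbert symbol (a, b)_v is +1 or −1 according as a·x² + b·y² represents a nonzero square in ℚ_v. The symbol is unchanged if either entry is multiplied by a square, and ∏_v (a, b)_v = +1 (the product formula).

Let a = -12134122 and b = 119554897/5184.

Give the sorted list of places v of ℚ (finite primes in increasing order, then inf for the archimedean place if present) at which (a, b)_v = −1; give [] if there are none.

(a, b) ≡ (-100282, 2737) mod (ℚ^×)²; places V = {2, 3, 7, 11, 13, 17, 19, 23, 29, ∞}.
(a,b)_23: α=0, u≡11; β=1, v≡12 (mod 23); (11|23)=-1, (12|23)=+1; sign (−1)^0·-1^1·+1^0 = -1.
(a,b)_29: α=1, u≡23; β=0, v≡18 (mod 29); (23|29)=+1, (18|29)=-1; sign (−1)^0·+1^0·-1^1 = -1.
(a,b)_19: α=1, u≡9; β=2, v≡4 (mod 19); (9|19)=+1, (4|19)=+1; sign (−1)^0·+1^2·+1^1 = +1.
(a,b)_11: α=2, u≡5; β=2, v≡5 (mod 11); (5|11)=+1, (5|11)=+1; sign (−1)^0·+1^2·+1^2 = +1.
(a,b)_13: α=1, u≡6; β=0, v≡2 (mod 13); (6|13)=-1, (2|13)=-1; sign (−1)^0·-1^0·-1^1 = -1.
(a,b)_2: α=1, β=-6; u≡3, v≡1 (mod 8); ε(u)ε(v)=1·0, αω(v)=1·0, βω(u)=-6·1; sum ≡ 0  ⇒  +1.
(a,b)_7: α=1, u≡6; β=1, v≡5 (mod 7); (6|7)=-1, (5|7)=-1; sign (−1)^1·-1^1·-1^1 = -1.
(a,b)_3: α=0, u≡2; β=-4, v≡1 (mod 3); (2|3)=-1, (1|3)=+1; sign (−1)^0·-1^-4·+1^0 = +1.
(a,b)_∞: sgn(-100282)=−, sgn(2737)=+, so +1.
(a,b)_17: α=0, u≡2; β=1, v≡4 (mod 17); (2|17)=+1, (4|17)=+1; sign (−1)^0·+1^1·+1^0 = +1.
Ram(-100282, 2737) = {7, 13, 23, 29}; no ℚ_7-point on the conic.

[7, 13, 23, 29]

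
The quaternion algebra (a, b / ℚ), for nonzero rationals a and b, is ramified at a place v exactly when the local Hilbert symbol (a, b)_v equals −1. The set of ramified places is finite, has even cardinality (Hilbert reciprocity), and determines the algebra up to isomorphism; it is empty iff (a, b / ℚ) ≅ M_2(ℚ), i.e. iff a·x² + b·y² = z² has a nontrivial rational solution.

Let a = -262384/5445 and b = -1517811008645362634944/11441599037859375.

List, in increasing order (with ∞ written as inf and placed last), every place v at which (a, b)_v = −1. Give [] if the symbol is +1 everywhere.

Mod squares: a ≡ -155, b ≡ -852397. Check v ∈ {∞, 2, 3, 5, 7, 11, 13, 17, 19, 23, 29, 31, 37}.
v=3: a=3^-2·(≡1), b=3^-10·(≡2) mod 3; (1|3)=+1, (2|3)=-1; (−1)^{-2·-10·1}·(+1)^-10·(-1)^-2 = +1.
v=2: v_2(a)=4, v_2(b)=6; units ≡ 5, 3 (mod 8); ε·ε+αω+βω = 0·1+4·1+6·1 ≡ 0  ⇒  (a,b)_2 = +1.
v=29: a=29^0·(≡3), b=29^1·(≡23) mod 29; (3|29)=-1, (23|29)=+1; (−1)^{0·1·14}·(-1)^1·(+1)^0 = -1.
v=5: a=5^-1·(≡4), b=5^-6·(≡2) mod 5; (4|5)=+1, (2|5)=-1; (−1)^{-1·-6·2}·(+1)^-6·(-1)^-1 = -1.
v=19: a=19^0·(≡4), b=19^1·(≡2) mod 19; (4|19)=+1, (2|19)=-1; (−1)^{0·1·9}·(+1)^1·(-1)^0 = +1.
v=17: a=17^0·(≡9), b=17^1·(≡4) mod 17; (9|17)=+1, (4|17)=+1; (−1)^{0·1·8}·(+1)^1·(+1)^0 = +1.
v=11: a=11^-2·(≡10), b=11^-6·(≡9) mod 11; (10|11)=-1, (9|11)=+1; (−1)^{-2·-6·5}·(-1)^-6·(+1)^-2 = +1.
v=23: a=23^2·(≡6), b=23^6·(≡2) mod 23; (6|23)=+1, (2|23)=+1; (−1)^{2·6·11}·(+1)^6·(+1)^2 = +1.
v=37: a=37^0·(≡28), b=37^2·(≡12) mod 37; (28|37)=+1, (12|37)=+1; (−1)^{0·2·18}·(+1)^2·(+1)^0 = +1.
v=7: a=7^0·(≡3), b=7^-1·(≡2) mod 7; (3|7)=-1, (2|7)=+1; (−1)^{0·-1·3}·(-1)^-1·(+1)^0 = -1.
v=∞: -155 < 0 and -852397 < 0  ⇒  (a,b)_∞ = -1.
v=31: a=31^1·(≡17), b=31^2·(≡28) mod 31; (17|31)=-1, (28|31)=+1; (−1)^{1·2·15}·(-1)^2·(+1)^1 = +1.
v=13: a=13^0·(≡9), b=13^1·(≡3) mod 13; (9|13)=+1, (3|13)=+1; (−1)^{0·1·6}·(+1)^1·(+1)^0 = +1.
(-155, -852397 / ℚ) ramifies at {5, 7, 29, ∞}: a division algebra.

[5, 7, 29, inf]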